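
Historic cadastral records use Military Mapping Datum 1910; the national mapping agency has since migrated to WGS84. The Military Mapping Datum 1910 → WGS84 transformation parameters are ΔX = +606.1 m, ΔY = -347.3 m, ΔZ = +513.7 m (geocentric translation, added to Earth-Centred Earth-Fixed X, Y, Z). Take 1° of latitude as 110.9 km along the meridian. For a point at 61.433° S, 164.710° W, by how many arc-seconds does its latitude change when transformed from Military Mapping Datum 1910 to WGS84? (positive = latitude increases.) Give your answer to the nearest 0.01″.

Δφ = -6.08″

sin φ = -0.878259, cos φ = 0.478186, sin λ = -0.263705, cos λ = -0.964603.
North component: ΔN = −sin φ cos λ·ΔX − sin φ sin λ·ΔY + cos φ·ΔZ = −(-0.878259)(-0.964603)(606.1) − (-0.878259)(-0.263705)(-347.3) + (0.478186)(513.7) = -187.39 m.
1° of latitude spans 110900 m, so Δφ = -187.39 / 110900 × 3600 = -6.083″.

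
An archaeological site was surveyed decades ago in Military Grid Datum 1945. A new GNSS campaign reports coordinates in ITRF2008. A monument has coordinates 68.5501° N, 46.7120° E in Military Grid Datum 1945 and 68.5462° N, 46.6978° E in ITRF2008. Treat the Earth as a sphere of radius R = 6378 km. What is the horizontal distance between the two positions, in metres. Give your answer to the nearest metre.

Δφ = 68.5462° − 68.5501° = -0.0039°; Δλ = 46.6978° − 46.7120° = -0.0142°.
1° along a meridian = πR/180 = 111317 m.
ΔN = Δφ × 111317 = -434.1 m; ΔE = Δλ × 111317 × cos(68.5501°) = -0.0142 × 111317 × 0.365688 = -578.0 m.
Distance = √(ΔE² + ΔN²) = √((-578.0)² + (-434.1)²) = 722.9 m.

723 m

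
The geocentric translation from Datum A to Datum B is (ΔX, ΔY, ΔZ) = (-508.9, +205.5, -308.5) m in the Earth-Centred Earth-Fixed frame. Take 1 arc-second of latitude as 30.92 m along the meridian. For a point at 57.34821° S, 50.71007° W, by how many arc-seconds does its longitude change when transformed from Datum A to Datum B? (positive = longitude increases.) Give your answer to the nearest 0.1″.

sin φ = -0.841965, cos φ = 0.539532, sin λ = -0.773952, cos λ = 0.633245.
East component: ΔE = −sin λ·ΔX + cos λ·ΔY = −(-0.773952)(-508.9) + (0.633245)(205.5) = -263.73 m.
1° of latitude spans 3600 × 30.92 = 111312 m; at latitude φ, 1° of longitude spans that × cos φ = 60056.4 m, so Δλ = -263.73 / 60056.4 × 3600 = -15.809″.

Δλ = -15.8″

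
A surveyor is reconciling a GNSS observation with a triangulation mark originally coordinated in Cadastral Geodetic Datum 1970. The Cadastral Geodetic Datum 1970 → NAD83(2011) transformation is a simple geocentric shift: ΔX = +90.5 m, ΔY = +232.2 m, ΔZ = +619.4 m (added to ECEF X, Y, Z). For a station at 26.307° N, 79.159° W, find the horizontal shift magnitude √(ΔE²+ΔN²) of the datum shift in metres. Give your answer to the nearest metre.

At φ = 26.307°, λ = -79.159°: sin φ = 0.443181, cos φ = 0.896432, sin λ = -0.982153, cos λ = 0.188084.
ΔE = −sin λ·ΔX + cos λ·ΔY = −(-0.982153)·(90.5) + (0.188084)·(232.2) = 132.56 m.
ΔN = −sin φ cos λ·ΔX − sin φ sin λ·ΔY + cos φ·ΔZ = −(0.443181)(0.188084)(90.5) − (0.443181)(-0.982153)(232.2) + (0.896432)(619.4) = 648.78 m.
Horizontal magnitude = √(ΔE² + ΔN²) = √(132.56² + 648.78²) = 662.18 m.

662 m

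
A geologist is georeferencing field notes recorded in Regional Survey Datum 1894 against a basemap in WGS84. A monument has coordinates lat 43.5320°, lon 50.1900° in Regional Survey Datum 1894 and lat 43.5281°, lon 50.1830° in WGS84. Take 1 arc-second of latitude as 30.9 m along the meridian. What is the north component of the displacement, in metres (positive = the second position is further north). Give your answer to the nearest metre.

Δφ = 43.5281° − 43.5320° = -0.0039°; Δλ = 50.1830° − 50.1900° = -0.0070°.
1° of latitude = 3600 × 30.90 = 111240 m.
ΔN = Δφ × 111240 = -433.8 m; ΔE = Δλ × 111240 × cos(43.5320°) = -0.0070 × 111240 × 0.724990 = -564.5 m.

ΔN = -434 m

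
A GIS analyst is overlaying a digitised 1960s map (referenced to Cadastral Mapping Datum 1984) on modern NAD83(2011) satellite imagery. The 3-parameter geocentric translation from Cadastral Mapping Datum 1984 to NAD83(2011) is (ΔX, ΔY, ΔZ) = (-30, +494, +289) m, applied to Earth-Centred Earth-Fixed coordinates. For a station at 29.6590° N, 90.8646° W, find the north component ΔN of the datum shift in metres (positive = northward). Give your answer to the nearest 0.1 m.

ΔN = 495.3 m

At φ = 29.6590°, λ = -90.8646°: sin φ = 0.494837, cos φ = 0.868986, sin λ = -0.999886, cos λ = -0.015090.
ΔN = −sin φ cos λ·ΔX − sin φ sin λ·ΔY + cos φ·ΔZ = −(0.494837)(-0.015090)(-30) − (0.494837)(-0.999886)(494) + (0.868986)(289) = 495.33 m.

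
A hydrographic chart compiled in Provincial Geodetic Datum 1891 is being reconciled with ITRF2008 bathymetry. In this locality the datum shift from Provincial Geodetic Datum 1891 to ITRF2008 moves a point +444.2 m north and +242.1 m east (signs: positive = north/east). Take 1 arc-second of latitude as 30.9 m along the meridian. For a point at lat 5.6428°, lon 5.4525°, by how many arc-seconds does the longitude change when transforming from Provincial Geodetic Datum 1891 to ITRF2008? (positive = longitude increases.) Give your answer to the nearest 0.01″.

At latitude 5.6428°, cos φ = 0.995154.
1″ of longitude at this latitude = 30.90 × cos φ = 30.7503 m, so Δλ = 242.1 / 30.7503 = 7.873″.

Δλ = 7.87″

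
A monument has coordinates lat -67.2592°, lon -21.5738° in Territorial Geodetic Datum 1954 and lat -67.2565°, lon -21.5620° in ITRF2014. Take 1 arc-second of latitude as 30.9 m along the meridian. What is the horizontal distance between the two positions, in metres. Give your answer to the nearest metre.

590 m

Δφ = -67.2565° − -67.2592° = +0.0027°; Δλ = -21.5620° − -21.5738° = +0.0118°.
1° of latitude = 3600 × 30.90 = 111240 m.
ΔN = Δφ × 111240 = 300.3 m; ΔE = Δλ × 111240 × cos(-67.2592°) = +0.0118 × 111240 × 0.386563 = 507.4 m.
Distance = √(ΔE² + ΔN²) = √(507.4² + 300.3²) = 589.6 m.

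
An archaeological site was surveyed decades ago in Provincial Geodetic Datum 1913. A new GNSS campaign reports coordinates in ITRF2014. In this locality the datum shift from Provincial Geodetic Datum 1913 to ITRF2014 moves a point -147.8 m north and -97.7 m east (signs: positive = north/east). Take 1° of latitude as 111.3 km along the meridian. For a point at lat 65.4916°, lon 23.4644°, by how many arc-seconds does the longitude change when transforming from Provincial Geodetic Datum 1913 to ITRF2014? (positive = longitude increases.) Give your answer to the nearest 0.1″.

Δλ = -7.6″

At latitude 65.4916°, cos φ = 0.414827.
1° of longitude at this latitude = 111.3 × cos φ = 46.17 km, so Δλ = -97.7 / 46170.2 = -0.0021161° = -7.618″.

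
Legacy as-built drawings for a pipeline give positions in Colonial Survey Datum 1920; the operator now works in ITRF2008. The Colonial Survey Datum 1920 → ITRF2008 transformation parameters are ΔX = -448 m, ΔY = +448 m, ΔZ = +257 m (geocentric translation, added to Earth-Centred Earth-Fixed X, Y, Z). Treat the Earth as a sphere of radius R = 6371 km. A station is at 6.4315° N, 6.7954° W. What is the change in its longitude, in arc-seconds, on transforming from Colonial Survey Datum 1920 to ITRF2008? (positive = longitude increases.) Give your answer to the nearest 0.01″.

sin φ = 0.112015, cos φ = 0.993706, sin λ = -0.118324, cos λ = 0.992975.
East component: ΔE = −sin λ·ΔX + cos λ·ΔY = −(-0.118324)(-448) + (0.992975)(448) = 391.84 m.
1° of latitude spans πR/180 = 111195 m; at latitude φ, 1° of longitude spans that × cos φ = 110495.1 m, so Δλ = 391.84 / 110495.1 × 3600 = 12.767″.

Δλ = 12.77″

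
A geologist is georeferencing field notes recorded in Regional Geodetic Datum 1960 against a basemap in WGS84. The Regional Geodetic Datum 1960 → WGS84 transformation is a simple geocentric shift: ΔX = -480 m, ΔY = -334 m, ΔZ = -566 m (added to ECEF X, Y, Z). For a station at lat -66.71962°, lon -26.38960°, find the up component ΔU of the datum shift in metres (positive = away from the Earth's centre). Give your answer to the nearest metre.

ΔU = 409 m

At φ = -66.71962°, λ = -26.38960°: sin φ = -0.918582, cos φ = 0.395231, sin λ = -0.444473, cos λ = 0.895792.
ΔU = cos φ cos λ·ΔX + cos φ sin λ·ΔY + sin φ·ΔZ = (0.395231)(0.895792)(-480) + (0.395231)(-0.444473)(-334) + (-0.918582)(-566) = 408.65 m.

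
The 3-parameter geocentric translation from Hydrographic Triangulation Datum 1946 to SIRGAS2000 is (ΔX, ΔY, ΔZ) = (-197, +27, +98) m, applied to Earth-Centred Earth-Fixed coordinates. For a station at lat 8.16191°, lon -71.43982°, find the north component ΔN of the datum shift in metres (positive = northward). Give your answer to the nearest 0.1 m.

ΔN = 109.5 m

At φ = 8.16191°, λ = -71.43982°: sin φ = 0.141971, cos φ = 0.989871, sin λ = -0.947990, cos λ = 0.318301.
ΔN = −sin φ cos λ·ΔX − sin φ sin λ·ΔY + cos φ·ΔZ = −(0.141971)(0.318301)(-197) − (0.141971)(-0.947990)(27) + (0.989871)(98) = 109.54 m.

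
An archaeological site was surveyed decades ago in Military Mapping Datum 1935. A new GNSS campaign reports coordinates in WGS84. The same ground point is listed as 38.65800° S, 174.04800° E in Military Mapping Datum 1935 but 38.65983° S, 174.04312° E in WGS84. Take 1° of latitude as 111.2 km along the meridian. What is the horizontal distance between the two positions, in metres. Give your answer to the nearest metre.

470 m

Δφ = -38.65983° − -38.65800° = -0.00183°; Δλ = 174.04312° − 174.04800° = -0.00488°.
ΔN = Δφ × 111200 = -203.5 m; ΔE = Δλ × 111200 × cos(-38.65800°) = -0.00488 × 111200 × 0.780889 = -423.8 m.
Distance = √(ΔE² + ΔN²) = √((-423.8)² + (-203.5)²) = 470.1 m.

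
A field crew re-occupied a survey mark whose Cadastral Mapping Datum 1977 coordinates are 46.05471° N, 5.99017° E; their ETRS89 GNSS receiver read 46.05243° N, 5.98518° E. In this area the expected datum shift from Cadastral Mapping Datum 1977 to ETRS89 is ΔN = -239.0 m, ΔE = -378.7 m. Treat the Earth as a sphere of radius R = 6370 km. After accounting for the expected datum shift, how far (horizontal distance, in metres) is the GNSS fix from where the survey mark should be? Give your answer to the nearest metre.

Observed coordinate differences: Δφ = -0.00228°, Δλ = -0.00499°.
Converting to metres (1° lat = 111177 m, cos φ = 0.693971): observed ΔN = -253.5 m, observed ΔE = -385.0 m.
Subtracting the expected shift leaves a residual of -253.5 − (-239.0) = -14.5 m north and -385.0 − (-378.7) = -6.3 m east.
Residual distance = √((-14.5)² + (-6.3)²) = 15.8 m.

16 m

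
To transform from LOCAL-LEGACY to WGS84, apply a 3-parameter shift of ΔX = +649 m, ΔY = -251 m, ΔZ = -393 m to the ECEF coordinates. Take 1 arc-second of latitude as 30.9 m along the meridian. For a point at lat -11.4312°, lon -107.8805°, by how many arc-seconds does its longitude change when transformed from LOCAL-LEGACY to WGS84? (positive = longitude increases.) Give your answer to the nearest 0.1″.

Δλ = 22.9″

sin φ = -0.198191, cos φ = 0.980163, sin λ = -0.951699, cos λ = -0.307033.
East component: ΔE = −sin λ·ΔX + cos λ·ΔY = −(-0.951699)(649) + (-0.307033)(-251) = 694.72 m.
1° of latitude spans 3600 × 30.90 = 111240 m; at latitude φ, 1° of longitude spans that × cos φ = 109033.4 m, so Δλ = 694.72 / 109033.4 × 3600 = 22.938″.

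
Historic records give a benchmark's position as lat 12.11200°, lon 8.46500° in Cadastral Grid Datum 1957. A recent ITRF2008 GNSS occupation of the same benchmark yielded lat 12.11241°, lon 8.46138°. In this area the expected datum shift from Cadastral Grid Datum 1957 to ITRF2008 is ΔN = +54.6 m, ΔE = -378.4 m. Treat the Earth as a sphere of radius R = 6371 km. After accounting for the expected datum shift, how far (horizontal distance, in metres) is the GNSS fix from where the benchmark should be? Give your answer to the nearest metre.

Observed coordinate differences: Δφ = +0.00041°, Δλ = -0.00362°.
Converting to metres (1° lat = 111195 m, cos φ = 0.977739): observed ΔN = 45.6 m, observed ΔE = -393.6 m.
Subtracting the expected shift leaves a residual of 45.6 − (54.6) = -9.0 m north and -393.6 − (-378.4) = -15.2 m east.
Residual distance = √((-9.0)² + (-15.2)²) = 17.6 m.

18 m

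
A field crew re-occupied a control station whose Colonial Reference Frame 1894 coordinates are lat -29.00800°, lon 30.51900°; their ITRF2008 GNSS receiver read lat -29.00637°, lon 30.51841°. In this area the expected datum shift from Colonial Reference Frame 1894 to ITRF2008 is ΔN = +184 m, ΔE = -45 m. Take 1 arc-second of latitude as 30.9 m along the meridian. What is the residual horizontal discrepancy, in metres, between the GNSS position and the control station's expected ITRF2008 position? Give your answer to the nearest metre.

Observed coordinate differences: Δφ = +0.00163°, Δλ = -0.00059°.
Converting to metres (1° lat = 111240 m, cos φ = 0.874552): observed ΔN = 181.3 m, observed ΔE = -57.4 m.
Subtracting the expected shift leaves a residual of 181.3 − (184) = -2.7 m north and -57.4 − (-45) = -12.4 m east.
Residual distance = √((-2.7)² + (-12.4)²) = 12.7 m.

13 m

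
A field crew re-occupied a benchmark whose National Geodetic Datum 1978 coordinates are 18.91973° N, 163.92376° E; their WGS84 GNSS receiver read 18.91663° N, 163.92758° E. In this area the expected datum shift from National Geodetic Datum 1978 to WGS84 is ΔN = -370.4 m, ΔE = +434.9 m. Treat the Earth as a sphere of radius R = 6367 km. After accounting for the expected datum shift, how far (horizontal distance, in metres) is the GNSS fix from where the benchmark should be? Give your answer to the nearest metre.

42 m

Observed coordinate differences: Δφ = -0.00310°, Δλ = +0.00382°.
Converting to metres (1° lat = 111125 m, cos φ = 0.945974): observed ΔN = -344.5 m, observed ΔE = 401.6 m.
Subtracting the expected shift leaves a residual of -344.5 − (-370.4) = 25.9 m north and 401.6 − (434.9) = -33.3 m east.
Residual distance = √(25.9² + (-33.3)²) = 42.2 m.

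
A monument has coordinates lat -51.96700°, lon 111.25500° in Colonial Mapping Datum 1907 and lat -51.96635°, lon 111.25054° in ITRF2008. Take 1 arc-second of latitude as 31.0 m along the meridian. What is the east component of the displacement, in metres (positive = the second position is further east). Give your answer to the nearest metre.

ΔE = -307 m

Δφ = -51.96635° − -51.96700° = +0.00065°; Δλ = 111.25054° − 111.25500° = -0.00446°.
1° of latitude = 3600 × 31.00 = 111600 m.
ΔN = Δφ × 111600 = 72.5 m; ΔE = Δλ × 111600 × cos(-51.96700°) = -0.00446 × 111600 × 0.616115 = -306.7 m.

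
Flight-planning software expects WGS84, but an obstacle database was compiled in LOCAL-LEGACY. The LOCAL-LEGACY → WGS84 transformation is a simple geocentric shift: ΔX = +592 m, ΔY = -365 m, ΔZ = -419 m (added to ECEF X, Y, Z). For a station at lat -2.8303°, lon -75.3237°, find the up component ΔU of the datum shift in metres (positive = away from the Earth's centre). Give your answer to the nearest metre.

At φ = -2.8303°, λ = -75.3237°: sin φ = -0.049378, cos φ = 0.998780, sin λ = -0.967373, cos λ = 0.253358.
ΔU = cos φ cos λ·ΔX + cos φ sin λ·ΔY + sin φ·ΔZ = (0.998780)(0.253358)(592) + (0.998780)(-0.967373)(-365) + (-0.049378)(-419) = 523.15 m.

ΔU = 523 m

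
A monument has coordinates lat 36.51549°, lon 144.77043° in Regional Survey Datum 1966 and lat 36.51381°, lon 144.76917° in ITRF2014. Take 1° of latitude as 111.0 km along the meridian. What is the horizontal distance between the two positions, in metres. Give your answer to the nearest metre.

Δφ = 36.51381° − 36.51549° = -0.00168°; Δλ = 144.76917° − 144.77043° = -0.00126°.
ΔN = Δφ × 111000 = -186.5 m; ΔE = Δλ × 111000 × cos(36.51549°) = -0.00126 × 111000 × 0.803696 = -112.4 m.
Distance = √(ΔE² + ΔN²) = √((-112.4)² + (-186.5)²) = 217.7 m.

218 m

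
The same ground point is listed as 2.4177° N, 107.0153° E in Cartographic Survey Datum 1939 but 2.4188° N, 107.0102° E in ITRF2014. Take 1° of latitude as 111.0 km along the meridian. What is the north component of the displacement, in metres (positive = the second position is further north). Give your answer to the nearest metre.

Δφ = 2.4188° − 2.4177° = +0.0011°; Δλ = 107.0102° − 107.0153° = -0.0051°.
ΔN = Δφ × 111000 = 122.1 m; ΔE = Δλ × 111000 × cos(2.4177°) = -0.0051 × 111000 × 0.999110 = -565.6 m.

ΔN = 122 m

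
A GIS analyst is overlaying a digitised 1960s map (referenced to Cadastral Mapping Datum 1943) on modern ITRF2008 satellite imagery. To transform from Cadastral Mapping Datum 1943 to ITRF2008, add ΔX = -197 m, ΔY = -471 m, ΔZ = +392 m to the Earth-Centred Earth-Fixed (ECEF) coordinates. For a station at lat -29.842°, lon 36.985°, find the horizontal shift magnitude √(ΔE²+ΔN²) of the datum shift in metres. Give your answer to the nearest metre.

The local east axis at (φ, λ) is (−sin λ, cos λ, 0), so ΔE = −sin(36.985°)·(-197) + cos(36.985°)·(-471) = -257.72 m.
The local north axis is (−sin φ cos λ, −sin φ sin λ, cos φ), giving ΔN = -78.305 − 141.001 + 340.021 = 120.72 m.
Horizontal magnitude = √(ΔE² + ΔN²) = √((-257.72)² + 120.72²) = 284.59 m.

285 m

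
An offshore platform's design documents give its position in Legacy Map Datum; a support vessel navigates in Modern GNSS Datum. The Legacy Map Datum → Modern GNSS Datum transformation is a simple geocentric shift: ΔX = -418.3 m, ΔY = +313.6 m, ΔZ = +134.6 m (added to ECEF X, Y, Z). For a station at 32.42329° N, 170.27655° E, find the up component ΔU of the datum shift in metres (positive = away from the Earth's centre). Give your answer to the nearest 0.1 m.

ΔU = 464.9 m

The local up (radial) axis is (cos φ cos λ, cos φ sin λ, sin φ), giving ΔU = 348.019 + 44.708 + 72.168 = 464.90 m.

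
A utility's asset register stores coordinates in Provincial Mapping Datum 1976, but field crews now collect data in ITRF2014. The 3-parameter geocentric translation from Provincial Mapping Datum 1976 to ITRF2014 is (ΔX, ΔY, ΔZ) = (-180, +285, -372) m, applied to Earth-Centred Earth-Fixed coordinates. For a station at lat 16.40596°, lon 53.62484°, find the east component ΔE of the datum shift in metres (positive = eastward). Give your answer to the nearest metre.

The local east axis at (φ, λ) is (−sin λ, cos λ, 0), so ΔE = −sin(53.62484°)·(-180) + cos(53.62484°)·285 = 313.95 m.

ΔE = 314 m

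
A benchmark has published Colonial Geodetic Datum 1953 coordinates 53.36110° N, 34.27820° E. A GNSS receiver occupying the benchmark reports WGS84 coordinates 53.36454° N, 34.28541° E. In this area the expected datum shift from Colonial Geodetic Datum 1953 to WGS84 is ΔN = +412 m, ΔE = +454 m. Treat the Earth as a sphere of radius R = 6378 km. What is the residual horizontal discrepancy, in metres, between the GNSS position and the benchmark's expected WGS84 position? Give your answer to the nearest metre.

38 m

Observed coordinate differences: Δφ = +0.00344°, Δλ = +0.00721°.
Converting to metres (1° lat = 111317 m, cos φ = 0.596770): observed ΔN = 382.9 m, observed ΔE = 479.0 m.
Subtracting the expected shift leaves a residual of 382.9 − (412) = -29.1 m north and 479.0 − (454) = 25.0 m east.
Residual distance = √((-29.1)² + 25.0²) = 38.3 m.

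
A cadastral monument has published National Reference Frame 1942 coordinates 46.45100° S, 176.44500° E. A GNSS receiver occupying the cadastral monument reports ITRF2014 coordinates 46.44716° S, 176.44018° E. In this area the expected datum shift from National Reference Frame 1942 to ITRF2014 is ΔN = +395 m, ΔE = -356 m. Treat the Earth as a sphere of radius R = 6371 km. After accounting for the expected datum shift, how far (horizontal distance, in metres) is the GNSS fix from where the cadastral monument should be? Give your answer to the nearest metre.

Observed coordinate differences: Δφ = +0.00384°, Δλ = -0.00482°.
Converting to metres (1° lat = 111195 m, cos φ = 0.688975): observed ΔN = 427.0 m, observed ΔE = -369.3 m.
Subtracting the expected shift leaves a residual of 427.0 − (395) = 32.0 m north and -369.3 − (-356) = -13.3 m east.
Residual distance = √(32.0² + (-13.3)²) = 34.6 m.

35 m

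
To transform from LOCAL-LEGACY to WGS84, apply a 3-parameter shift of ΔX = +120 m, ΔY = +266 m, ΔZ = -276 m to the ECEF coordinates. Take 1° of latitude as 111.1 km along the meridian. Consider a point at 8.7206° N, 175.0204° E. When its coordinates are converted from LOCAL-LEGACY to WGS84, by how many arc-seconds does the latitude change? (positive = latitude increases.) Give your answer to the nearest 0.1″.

sin φ = 0.151616, cos φ = 0.988439, sin λ = 0.086801, cos λ = -0.996226.
North component: ΔN = −sin φ cos λ·ΔX − sin φ sin λ·ΔY + cos φ·ΔZ = −(0.151616)(-0.996226)(120) − (0.151616)(0.086801)(266) + (0.988439)(-276) = -258.18 m.
1° of latitude spans 111100 m, so Δφ = -258.18 / 111100 × 3600 = -8.366″.

Δφ = -8.4″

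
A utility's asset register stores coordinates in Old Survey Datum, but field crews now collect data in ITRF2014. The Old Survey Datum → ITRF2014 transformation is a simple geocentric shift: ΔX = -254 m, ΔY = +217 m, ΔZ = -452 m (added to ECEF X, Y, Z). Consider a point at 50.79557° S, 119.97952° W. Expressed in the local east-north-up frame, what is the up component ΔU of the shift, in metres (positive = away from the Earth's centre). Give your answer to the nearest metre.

The local up (radial) axis is (cos φ cos λ, cos φ sin λ, sin φ), giving ΔU = 80.226 − 118.811 + 350.253 = 311.67 m.

ΔU = 312 m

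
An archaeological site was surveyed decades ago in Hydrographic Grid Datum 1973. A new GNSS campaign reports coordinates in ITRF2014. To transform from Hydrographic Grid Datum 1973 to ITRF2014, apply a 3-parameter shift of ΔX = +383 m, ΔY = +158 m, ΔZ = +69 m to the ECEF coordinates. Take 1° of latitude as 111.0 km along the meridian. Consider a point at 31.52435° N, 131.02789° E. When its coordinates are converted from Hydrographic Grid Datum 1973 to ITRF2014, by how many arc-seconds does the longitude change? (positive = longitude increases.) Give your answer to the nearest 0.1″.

Δλ = -14.9″

sin φ = 0.522861, cos φ = 0.852418, sin λ = 0.754390, cos λ = -0.656426.
East component: ΔE = −sin λ·ΔX + cos λ·ΔY = −(0.754390)(383) + (-0.656426)(158) = -392.65 m.
1° of latitude spans 111000 m; at latitude φ, 1° of longitude spans that × cos φ = 94618.4 m, so Δλ = -392.65 / 94618.4 × 3600 = -14.939″.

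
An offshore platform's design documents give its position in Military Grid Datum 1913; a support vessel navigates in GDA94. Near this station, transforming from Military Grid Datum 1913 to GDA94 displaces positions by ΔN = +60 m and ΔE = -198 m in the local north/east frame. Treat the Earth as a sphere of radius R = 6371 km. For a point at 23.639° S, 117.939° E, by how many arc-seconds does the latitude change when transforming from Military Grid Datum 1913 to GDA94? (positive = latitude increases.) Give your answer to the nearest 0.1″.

Δφ = 1.9″

On a sphere of radius R, 1 rad of latitude = R, so Δφ = ΔN / R = 60.0 / 6371000 = 9.4177e-06 rad = 1.943″.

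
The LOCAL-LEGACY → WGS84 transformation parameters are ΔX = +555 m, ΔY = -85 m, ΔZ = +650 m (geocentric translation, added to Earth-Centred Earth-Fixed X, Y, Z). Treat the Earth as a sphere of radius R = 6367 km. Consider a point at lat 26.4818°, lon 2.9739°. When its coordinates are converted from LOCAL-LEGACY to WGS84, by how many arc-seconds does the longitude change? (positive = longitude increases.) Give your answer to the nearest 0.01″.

Δλ = -4.11″

sin φ = 0.445914, cos φ = 0.895076, sin λ = 0.051881, cos λ = 0.998653.
East component: ΔE = −sin λ·ΔX + cos λ·ΔY = −(0.051881)(555) + (0.998653)(-85) = -113.68 m.
1° of latitude spans πR/180 = 111125 m; at latitude φ, 1° of longitude spans that × cos φ = 99465.4 m, so Δλ = -113.68 / 99465.4 × 3600 = -4.114″.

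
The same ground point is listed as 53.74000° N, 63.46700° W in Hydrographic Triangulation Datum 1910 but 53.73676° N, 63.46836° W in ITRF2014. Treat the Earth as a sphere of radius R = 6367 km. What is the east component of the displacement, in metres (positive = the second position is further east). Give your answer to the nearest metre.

ΔE = -89 m

Δφ = 53.73676° − 53.74000° = -0.00324°; Δλ = -63.46836° − -63.46700° = -0.00136°.
1° along a meridian = πR/180 = 111125 m.
ΔN = Δφ × 111125 = -360.0 m; ΔE = Δλ × 111125 × cos(53.74000°) = -0.00136 × 111125 × 0.591450 = -89.4 m.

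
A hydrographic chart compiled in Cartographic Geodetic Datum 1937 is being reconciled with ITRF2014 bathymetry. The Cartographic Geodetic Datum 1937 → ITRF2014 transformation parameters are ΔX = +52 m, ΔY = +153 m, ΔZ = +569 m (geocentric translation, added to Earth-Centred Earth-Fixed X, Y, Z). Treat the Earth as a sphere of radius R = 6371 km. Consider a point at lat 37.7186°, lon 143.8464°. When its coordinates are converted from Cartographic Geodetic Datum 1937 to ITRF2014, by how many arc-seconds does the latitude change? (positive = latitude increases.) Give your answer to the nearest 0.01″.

sin φ = 0.611784, cos φ = 0.791025, sin λ = 0.589952, cos λ = -0.807438.
North component: ΔN = −sin φ cos λ·ΔX − sin φ sin λ·ΔY + cos φ·ΔZ = −(0.611784)(-0.807438)(52) − (0.611784)(0.589952)(153) + (0.791025)(569) = 420.56 m.
1° of latitude spans πR/180 = 111195 m, so Δφ = 420.56 / 111195 × 3600 = 13.616″.

Δφ = 13.62″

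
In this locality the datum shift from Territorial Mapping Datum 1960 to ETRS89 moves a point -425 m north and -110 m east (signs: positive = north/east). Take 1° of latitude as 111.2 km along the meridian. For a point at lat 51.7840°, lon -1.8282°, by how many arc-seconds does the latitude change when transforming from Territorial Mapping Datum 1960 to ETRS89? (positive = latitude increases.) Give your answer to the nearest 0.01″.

1° of latitude = 111.2 km, so Δφ = -425.0 / 111200 = -0.0038219° = -13.759″.

Δφ = -13.76″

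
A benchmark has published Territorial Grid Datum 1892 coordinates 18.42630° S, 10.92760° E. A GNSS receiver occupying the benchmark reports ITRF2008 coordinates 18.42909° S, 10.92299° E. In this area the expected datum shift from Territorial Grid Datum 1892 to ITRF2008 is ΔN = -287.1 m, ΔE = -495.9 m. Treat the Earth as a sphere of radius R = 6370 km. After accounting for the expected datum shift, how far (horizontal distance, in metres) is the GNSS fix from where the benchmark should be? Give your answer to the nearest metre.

25 m

Observed coordinate differences: Δφ = -0.00279°, Δλ = -0.00461°.
Converting to metres (1° lat = 111177 m, cos φ = 0.948731): observed ΔN = -310.2 m, observed ΔE = -486.3 m.
Subtracting the expected shift leaves a residual of -310.2 − (-287.1) = -23.1 m north and -486.3 − (-495.9) = 9.6 m east.
Residual distance = √((-23.1)² + 9.6²) = 25.0 m.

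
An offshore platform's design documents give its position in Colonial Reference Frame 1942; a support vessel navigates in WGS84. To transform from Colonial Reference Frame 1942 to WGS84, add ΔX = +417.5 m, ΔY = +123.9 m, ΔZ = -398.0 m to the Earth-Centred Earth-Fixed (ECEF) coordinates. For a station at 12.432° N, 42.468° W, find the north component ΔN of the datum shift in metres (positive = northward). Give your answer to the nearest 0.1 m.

ΔN = -437.0 m

The local north axis is (−sin φ cos λ, −sin φ sin λ, cos φ), giving ΔN = -66.300 + 18.009 − 388.668 = -436.96 m.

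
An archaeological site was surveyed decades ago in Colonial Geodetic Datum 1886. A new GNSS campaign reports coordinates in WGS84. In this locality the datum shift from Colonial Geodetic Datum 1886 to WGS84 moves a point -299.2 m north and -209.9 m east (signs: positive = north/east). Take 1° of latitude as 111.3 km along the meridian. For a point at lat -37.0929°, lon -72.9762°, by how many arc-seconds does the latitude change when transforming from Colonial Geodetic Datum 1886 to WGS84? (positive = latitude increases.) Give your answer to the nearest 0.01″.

Δφ = -9.68″

1° of latitude = 111.3 km, so Δφ = -299.2 / 111300 = -0.0026882° = -9.678″.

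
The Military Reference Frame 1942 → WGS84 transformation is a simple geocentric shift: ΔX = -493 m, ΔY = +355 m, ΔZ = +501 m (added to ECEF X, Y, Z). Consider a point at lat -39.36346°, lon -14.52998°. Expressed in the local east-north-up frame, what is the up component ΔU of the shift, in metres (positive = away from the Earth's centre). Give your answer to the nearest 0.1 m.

ΔU = -755.6 m

At φ = -39.36346°, λ = -14.52998°: sin φ = -0.634238, cos φ = 0.773138, sin λ = -0.250887, cos λ = 0.968016.
ΔU = cos φ cos λ·ΔX + cos φ sin λ·ΔY + sin φ·ΔZ = (0.773138)(0.968016)(-493) + (0.773138)(-0.250887)(355) + (-0.634238)(501) = -755.58 m.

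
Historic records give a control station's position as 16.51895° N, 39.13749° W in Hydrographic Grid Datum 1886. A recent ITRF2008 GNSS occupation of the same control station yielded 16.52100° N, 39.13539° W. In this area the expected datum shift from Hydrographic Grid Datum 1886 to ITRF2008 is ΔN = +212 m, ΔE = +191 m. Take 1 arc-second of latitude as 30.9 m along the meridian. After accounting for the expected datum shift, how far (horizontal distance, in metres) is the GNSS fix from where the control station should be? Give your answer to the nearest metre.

37 m

Observed coordinate differences: Δφ = +0.00205°, Δλ = +0.00210°.
Converting to metres (1° lat = 111240 m, cos φ = 0.958726): observed ΔN = 228.0 m, observed ΔE = 224.0 m.
Subtracting the expected shift leaves a residual of 228.0 − (212) = 16.0 m north and 224.0 − (191) = 33.0 m east.
Residual distance = √(16.0² + 33.0²) = 36.7 m.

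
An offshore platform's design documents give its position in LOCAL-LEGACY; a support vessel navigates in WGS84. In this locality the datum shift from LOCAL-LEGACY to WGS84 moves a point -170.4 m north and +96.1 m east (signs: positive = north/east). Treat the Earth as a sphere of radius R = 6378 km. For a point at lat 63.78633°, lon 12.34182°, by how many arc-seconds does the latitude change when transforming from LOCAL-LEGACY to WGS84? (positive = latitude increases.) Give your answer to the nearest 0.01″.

Δφ = -5.51″

On a sphere of radius R, 1 rad of latitude = R, so Δφ = ΔN / R = -170.4 / 6378000 = -2.6717e-05 rad = -5.511″.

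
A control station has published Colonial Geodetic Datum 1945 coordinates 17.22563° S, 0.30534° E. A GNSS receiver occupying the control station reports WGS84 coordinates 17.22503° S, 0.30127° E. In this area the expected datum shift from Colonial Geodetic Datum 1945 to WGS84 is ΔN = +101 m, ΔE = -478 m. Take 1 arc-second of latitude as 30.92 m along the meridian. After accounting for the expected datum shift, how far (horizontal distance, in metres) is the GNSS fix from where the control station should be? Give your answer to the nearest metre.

Observed coordinate differences: Δφ = +0.00060°, Δλ = -0.00407°.
Converting to metres (1° lat = 111312 m, cos φ = 0.955146): observed ΔN = 66.8 m, observed ΔE = -432.7 m.
Subtracting the expected shift leaves a residual of 66.8 − (101) = -34.2 m north and -432.7 − (-478) = 45.3 m east.
Residual distance = √((-34.2)² + 45.3²) = 56.8 m.

57 m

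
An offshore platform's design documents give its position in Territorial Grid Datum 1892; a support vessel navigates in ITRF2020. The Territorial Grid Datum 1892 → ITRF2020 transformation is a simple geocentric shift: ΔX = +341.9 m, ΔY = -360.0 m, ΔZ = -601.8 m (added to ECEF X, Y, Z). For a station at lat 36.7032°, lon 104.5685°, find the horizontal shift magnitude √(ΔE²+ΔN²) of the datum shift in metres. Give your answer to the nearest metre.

At φ = 36.7032°, λ = 104.5685°: sin φ = 0.597670, cos φ = 0.801742, sin λ = 0.967848, cos λ = -0.251537.
ΔE = −sin λ·ΔX + cos λ·ΔY = −(0.967848)·(341.9) + (-0.251537)·(-360.0) = -240.35 m.
ΔN = −sin φ cos λ·ΔX − sin φ sin λ·ΔY + cos φ·ΔZ = −(0.597670)(-0.251537)(341.9) − (0.597670)(0.967848)(-360.0) + (0.801742)(-601.8) = -222.85 m.
Horizontal magnitude = √(ΔE² + ΔN²) = √((-240.35)² + (-222.85)²) = 327.77 m.

328 m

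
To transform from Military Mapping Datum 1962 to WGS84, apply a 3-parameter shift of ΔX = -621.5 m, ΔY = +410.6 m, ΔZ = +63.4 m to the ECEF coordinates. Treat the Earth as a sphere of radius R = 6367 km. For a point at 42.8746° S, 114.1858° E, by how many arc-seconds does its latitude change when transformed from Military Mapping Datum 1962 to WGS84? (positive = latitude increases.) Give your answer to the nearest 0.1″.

sin φ = -0.680396, cos φ = 0.732845, sin λ = 0.912222, cos λ = -0.409697.
North component: ΔN = −sin φ cos λ·ΔX − sin φ sin λ·ΔY + cos φ·ΔZ = −(-0.680396)(-0.409697)(-621.5) − (-0.680396)(0.912222)(410.6) + (0.732845)(63.4) = 474.56 m.
1° of latitude spans πR/180 = 111125 m, so Δφ = 474.56 / 111125 × 3600 = 15.374″.

Δφ = 15.4″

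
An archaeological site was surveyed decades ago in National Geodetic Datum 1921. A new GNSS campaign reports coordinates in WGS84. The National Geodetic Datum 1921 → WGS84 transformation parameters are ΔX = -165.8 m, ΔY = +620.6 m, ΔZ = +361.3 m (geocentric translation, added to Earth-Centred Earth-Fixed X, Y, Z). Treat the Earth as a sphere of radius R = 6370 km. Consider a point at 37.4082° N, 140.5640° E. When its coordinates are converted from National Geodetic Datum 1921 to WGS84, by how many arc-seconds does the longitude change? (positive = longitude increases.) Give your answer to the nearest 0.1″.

Δλ = -15.2″

sin φ = 0.607490, cos φ = 0.794328, sin λ = 0.635216, cos λ = -0.772335.
East component: ΔE = −sin λ·ΔX + cos λ·ΔY = −(0.635216)(-165.8) + (-0.772335)(620.6) = -373.99 m.
1° of latitude spans πR/180 = 111177 m; at latitude φ, 1° of longitude spans that × cos φ = 88311.3 m, so Δλ = -373.99 / 88311.3 × 3600 = -15.246″.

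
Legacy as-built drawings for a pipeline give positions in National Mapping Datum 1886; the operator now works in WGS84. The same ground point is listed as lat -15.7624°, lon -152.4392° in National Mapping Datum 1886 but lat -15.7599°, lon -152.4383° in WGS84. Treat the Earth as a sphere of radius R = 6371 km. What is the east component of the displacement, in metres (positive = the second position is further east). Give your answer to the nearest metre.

Δφ = -15.7599° − -15.7624° = +0.0025°; Δλ = -152.4383° − -152.4392° = +0.0009°.
1° along a meridian = πR/180 = 111195 m.
ΔN = Δφ × 111195 = 278.0 m; ΔE = Δλ × 111195 × cos(-15.7624°) = +0.0009 × 111195 × 0.962396 = 96.3 m.

ΔE = 96 m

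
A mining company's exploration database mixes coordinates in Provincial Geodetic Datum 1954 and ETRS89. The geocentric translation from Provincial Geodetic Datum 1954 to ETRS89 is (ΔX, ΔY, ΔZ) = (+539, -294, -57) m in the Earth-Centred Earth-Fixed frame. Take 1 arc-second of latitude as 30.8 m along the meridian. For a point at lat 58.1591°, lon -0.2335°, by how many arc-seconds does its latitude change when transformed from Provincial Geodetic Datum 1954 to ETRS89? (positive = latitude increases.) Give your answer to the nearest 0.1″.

Δφ = -15.9″

sin φ = 0.849516, cos φ = 0.527562, sin λ = -0.004075, cos λ = 0.999992.
North component: ΔN = −sin φ cos λ·ΔX − sin φ sin λ·ΔY + cos φ·ΔZ = −(0.849516)(0.999992)(539) − (0.849516)(-0.004075)(-294) + (0.527562)(-57) = -488.97 m.
1° of latitude spans 3600 × 30.80 = 110880 m, so Δφ = -488.97 / 110880 × 3600 = -15.876″.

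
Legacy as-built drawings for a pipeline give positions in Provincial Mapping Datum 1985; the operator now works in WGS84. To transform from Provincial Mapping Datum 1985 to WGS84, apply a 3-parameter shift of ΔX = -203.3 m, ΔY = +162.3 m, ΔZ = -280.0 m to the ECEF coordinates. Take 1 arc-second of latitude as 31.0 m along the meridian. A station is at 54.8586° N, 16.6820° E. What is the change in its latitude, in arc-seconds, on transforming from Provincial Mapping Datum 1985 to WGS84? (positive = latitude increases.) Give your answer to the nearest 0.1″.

Δφ = -1.3″

sin φ = 0.817734, cos φ = 0.575596, sin λ = 0.287060, cos λ = 0.957913.
North component: ΔN = −sin φ cos λ·ΔX − sin φ sin λ·ΔY + cos φ·ΔZ = −(0.817734)(0.957913)(-203.3) − (0.817734)(0.287060)(162.3) + (0.575596)(-280.0) = -40.02 m.
1° of latitude spans 3600 × 31.00 = 111600 m, so Δφ = -40.02 / 111600 × 3600 = -1.291″.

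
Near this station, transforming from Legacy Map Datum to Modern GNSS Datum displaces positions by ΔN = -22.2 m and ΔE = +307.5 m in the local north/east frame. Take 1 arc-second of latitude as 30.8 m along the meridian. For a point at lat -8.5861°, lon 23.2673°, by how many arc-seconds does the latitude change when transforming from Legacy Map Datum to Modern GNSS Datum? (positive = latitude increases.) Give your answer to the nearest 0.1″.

1″ of latitude = 30.80 m, so Δφ = -22.2 / 30.80 = -0.721″.

Δφ = -0.7″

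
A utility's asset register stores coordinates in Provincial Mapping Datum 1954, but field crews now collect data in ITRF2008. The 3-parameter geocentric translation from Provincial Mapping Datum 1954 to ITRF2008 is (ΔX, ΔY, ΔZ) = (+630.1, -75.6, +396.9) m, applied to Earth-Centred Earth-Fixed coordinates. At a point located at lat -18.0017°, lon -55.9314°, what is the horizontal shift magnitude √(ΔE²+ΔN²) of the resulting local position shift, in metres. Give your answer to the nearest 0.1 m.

697.1 m

At φ = -18.0017°, λ = -55.9314°: sin φ = -0.309045, cos φ = 0.951047, sin λ = -0.828367, cos λ = 0.560185.
ΔE = −sin λ·ΔX + cos λ·ΔY = −(-0.828367)·(630.1) + (0.560185)·(-75.6) = 479.60 m.
ΔN = −sin φ cos λ·ΔX − sin φ sin λ·ΔY + cos φ·ΔZ = −(-0.309045)(0.560185)(630.1) − (-0.309045)(-0.828367)(-75.6) + (0.951047)(396.9) = 505.91 m.
Horizontal magnitude = √(ΔE² + ΔN²) = √(479.60² + 505.91²) = 697.11 m.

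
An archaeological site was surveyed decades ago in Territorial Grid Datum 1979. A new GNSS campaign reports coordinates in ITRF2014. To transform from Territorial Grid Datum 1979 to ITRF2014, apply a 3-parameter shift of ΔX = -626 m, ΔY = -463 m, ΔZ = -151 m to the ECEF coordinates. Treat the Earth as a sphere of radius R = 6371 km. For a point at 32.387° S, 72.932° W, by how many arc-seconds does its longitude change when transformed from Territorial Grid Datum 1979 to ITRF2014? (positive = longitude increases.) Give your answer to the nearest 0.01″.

Δλ = -28.15″

sin φ = -0.535635, cos φ = 0.844449, sin λ = -0.955957, cos λ = 0.293506.
East component: ΔE = −sin λ·ΔX + cos λ·ΔY = −(-0.955957)(-626) + (0.293506)(-463) = -734.32 m.
1° of latitude spans πR/180 = 111195 m; at latitude φ, 1° of longitude spans that × cos φ = 93898.5 m, so Δλ = -734.32 / 93898.5 × 3600 = -28.153″.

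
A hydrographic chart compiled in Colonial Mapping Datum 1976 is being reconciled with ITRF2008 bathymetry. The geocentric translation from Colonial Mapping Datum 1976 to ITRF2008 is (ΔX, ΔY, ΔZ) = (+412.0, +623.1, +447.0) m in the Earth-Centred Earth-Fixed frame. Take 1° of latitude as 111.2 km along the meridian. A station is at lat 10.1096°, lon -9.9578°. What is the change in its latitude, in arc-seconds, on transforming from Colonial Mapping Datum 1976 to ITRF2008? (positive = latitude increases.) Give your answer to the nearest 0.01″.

Δφ = 12.55″

sin φ = 0.175532, cos φ = 0.984474, sin λ = -0.172923, cos λ = 0.984935.
North component: ΔN = −sin φ cos λ·ΔX − sin φ sin λ·ΔY + cos φ·ΔZ = −(0.175532)(0.984935)(412.0) − (0.175532)(-0.172923)(623.1) + (0.984474)(447.0) = 387.74 m.
1° of latitude spans 111200 m, so Δφ = 387.74 / 111200 × 3600 = 12.553″.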